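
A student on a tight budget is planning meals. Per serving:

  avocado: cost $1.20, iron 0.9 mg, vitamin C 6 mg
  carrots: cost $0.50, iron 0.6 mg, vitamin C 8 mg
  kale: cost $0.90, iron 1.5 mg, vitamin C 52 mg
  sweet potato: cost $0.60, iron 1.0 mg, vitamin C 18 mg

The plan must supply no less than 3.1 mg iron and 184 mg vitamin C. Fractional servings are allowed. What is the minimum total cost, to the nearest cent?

$3.18

This is a tiny linear program; its minimum lies at a vertex of the feasible set. List the vertices and price them.
avocado only: max(3.1/0.9, 184/6) = 30.67 servings → $36.80.
carrots only: max(3.1/0.6, 184/8) = 23 servings → $11.50.
kale only: max(3.1/1.5, 184/52) = 3.538 servings → $3.18.
sweet potato only: max(3.1/1.0, 184/18) = 10.22 servings → $6.13.
avocado + carrots: the both-tight solution has a negative serving — not a feasible corner.
avocado + kale: intersection lies outside the first quadrant.
avocado + sweet potato: the both-tight solution has a negative serving — not a feasible corner.
carrots + kale with both targets exact would need a negative amount; discard.
carrots + sweet potato: intersection lies outside the first quadrant.
kale + sweet potato with both targets exact would need a negative amount; discard.
So the least-cost plan costs $3.18.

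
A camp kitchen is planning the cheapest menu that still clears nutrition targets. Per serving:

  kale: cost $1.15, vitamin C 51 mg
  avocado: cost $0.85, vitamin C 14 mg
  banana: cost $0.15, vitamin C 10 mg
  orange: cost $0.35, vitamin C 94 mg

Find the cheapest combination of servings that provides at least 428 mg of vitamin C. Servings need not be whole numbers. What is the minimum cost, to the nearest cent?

$1.59

Cost per mg of vitamin C: orange $0.0037, banana $0.0150, kale $0.0225, avocado $0.0607.
With no serving limits, use only orange: 428 mg / 94 mg = 4.553 servings × $0.35 = $1.59.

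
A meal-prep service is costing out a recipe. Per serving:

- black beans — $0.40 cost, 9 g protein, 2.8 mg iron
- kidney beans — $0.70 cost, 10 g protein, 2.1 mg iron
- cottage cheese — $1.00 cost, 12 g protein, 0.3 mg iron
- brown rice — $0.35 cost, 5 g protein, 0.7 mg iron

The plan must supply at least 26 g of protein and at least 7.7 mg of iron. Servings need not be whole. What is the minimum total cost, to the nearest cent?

Compare the cost at each extreme point of the feasible region.
black beans only: max(26/9, 7.7/2.8) = 2.889 servings → $1.16.
kidney beans only: max(26/10, 7.7/2.1) = 3.667 servings → $2.57.
cottage cheese only: max(26/12, 7.7/0.3) = 25.67 servings → $25.67.
brown rice only: max(26/5, 7.7/0.7) = 11 servings → $3.85.
black beans + kidney beans with both tight: 2.462 servings and 0.3846 servings → $1.25.
black beans + cottage cheese with both tight: 2.738 servings and 0.1133 servings → $1.21.
black beans + brown rice with both tight: 2.636 servings and 0.4545 servings → $1.21.
kidney beans + cottage cheese with both targets exact would need a negative amount; discard.
kidney beans + brown rice: the both-tight solution has a negative serving — not a feasible corner.
cottage cheese + brown rice: intersection lies outside the first quadrant.
Cheapest feasible corner: $1.16.

$1.16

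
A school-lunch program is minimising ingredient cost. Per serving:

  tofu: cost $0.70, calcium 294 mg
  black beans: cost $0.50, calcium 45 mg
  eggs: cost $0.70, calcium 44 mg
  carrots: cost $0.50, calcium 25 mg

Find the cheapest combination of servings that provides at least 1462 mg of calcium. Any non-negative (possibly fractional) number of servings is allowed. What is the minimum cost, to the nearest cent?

$3.48

Cost per mg of calcium: tofu $0.0024, black beans $0.0111, eggs $0.0159, carrots $0.0200.
With no serving limits, use only tofu: 1462 mg / 294 mg = 4.973 servings × $0.70 = $3.48.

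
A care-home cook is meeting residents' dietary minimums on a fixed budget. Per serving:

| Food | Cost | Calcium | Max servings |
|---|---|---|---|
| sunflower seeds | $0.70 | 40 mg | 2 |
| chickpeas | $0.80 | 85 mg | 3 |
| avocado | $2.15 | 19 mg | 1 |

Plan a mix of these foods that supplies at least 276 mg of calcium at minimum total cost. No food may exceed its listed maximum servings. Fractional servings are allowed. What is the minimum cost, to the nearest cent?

Cost per mg of calcium: chickpeas $0.0094, sunflower seeds $0.0175, avocado $0.1132.
Take 3 servings of chickpeas: +255.0 mg calcium for $2.40 (total $2.40, still need 21.0 mg).
Take 0.525 servings of sunflower seeds: +21.0 mg calcium for $0.37 (total $2.77, still need 0.0 mg).
Filling from the cheapest source first is optimal under one linear minimum: $2.77.

$2.77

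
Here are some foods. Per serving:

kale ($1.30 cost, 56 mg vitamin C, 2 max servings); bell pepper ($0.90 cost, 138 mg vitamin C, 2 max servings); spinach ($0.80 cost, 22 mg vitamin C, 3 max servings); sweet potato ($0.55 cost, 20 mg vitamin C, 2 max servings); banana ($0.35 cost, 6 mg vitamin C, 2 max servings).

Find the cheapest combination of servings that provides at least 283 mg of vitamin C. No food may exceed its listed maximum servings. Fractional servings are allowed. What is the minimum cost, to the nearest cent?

$1.96

Cost per mg of vitamin C: bell pepper $0.0065, kale $0.0232, sweet potato $0.0275, spinach $0.0364, banana $0.0583.
Take 2 servings of bell pepper: +276.0 mg vitamin C for $1.80 (total $1.80, still need 7.0 mg).
Take 0.125 servings of kale: +7.0 mg vitamin C for $0.16 (total $1.96, still need 0.0 mg).
Filling from the cheapest source first is optimal under one linear minimum: $1.96.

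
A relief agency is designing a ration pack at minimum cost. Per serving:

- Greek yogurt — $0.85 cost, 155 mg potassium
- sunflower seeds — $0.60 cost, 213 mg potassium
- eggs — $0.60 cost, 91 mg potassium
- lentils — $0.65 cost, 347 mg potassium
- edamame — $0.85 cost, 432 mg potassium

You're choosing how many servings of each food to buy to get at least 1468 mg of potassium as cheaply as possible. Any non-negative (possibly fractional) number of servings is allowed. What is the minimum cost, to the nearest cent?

$2.75

Cost per mg of potassium: lentils $0.0019, edamame $0.0020, sunflower seeds $0.0028, Greek yogurt $0.0055, eggs $0.0066.
With no serving limits, use only lentils: 1468 mg / 347 mg = 4.231 servings × $0.65 = $2.75.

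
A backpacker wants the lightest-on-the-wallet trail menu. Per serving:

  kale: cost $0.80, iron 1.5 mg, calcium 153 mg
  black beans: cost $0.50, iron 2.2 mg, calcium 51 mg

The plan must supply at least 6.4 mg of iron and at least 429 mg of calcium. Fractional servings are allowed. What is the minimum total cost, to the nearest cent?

Check every corner: each single food scaled to meet both minima, and each pair solved so both constraints bind.
kale only: max(6.4/1.5, 429/153) = 4.267 servings → $3.41.
black beans only: max(6.4/2.2, 429/51) = 8.412 servings → $4.21.
kale + black beans with both tight: 2.374 servings and 1.291 servings → $2.54.
So the least-cost plan costs $2.54.

$2.54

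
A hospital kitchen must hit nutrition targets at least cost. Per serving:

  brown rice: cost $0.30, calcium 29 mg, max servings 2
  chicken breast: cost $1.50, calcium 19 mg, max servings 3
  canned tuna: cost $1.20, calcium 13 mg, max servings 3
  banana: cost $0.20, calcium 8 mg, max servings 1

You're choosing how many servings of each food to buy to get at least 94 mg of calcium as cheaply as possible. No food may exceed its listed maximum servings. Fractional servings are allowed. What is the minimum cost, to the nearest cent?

$3.01

Cost per mg of calcium: brown rice $0.0103, banana $0.0250, chicken breast $0.0789, canned tuna $0.0923.
Take 2 servings of brown rice: +58.0 mg calcium for $0.60 (total $0.60, still need 36.0 mg).
Take 1 serving of banana: +8.0 mg calcium for $0.20 (total $0.80, still need 28.0 mg).
Take 1.474 servings of chicken breast: +28.0 mg calcium for $2.21 (total $3.01, still need 0.0 mg).
Filling from the cheapest source first is optimal under one linear minimum: $3.01.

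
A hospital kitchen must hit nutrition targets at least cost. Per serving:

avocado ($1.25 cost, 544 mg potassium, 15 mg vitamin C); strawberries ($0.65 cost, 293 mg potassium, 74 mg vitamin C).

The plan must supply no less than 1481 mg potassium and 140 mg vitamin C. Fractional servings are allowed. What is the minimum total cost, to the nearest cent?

An LP optimum is at a vertex; with two nutrient constraints at most two foods are used. Check each candidate.
avocado only: max(1481/544, 140/15) = 9.333 servings → $11.67.
strawberries only: max(1481/293, 140/74) = 5.055 servings → $3.29.
avocado + strawberries with both tight: 1.912 servings and 1.504 servings → $3.37.
Cheapest feasible corner: $3.29.

$3.29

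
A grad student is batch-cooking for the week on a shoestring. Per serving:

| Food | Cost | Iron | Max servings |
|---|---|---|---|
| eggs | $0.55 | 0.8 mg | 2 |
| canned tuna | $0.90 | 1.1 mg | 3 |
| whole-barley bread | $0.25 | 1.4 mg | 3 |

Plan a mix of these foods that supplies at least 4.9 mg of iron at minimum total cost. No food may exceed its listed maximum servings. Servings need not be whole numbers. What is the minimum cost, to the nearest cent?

$1.23

Cost per mg of iron: whole-barley bread $0.1786, eggs $0.6875, canned tuna $0.8182.
Take 3 servings of whole-barley bread: +4.2 mg iron for $0.75 (total $0.75, still need 0.7 mg).
Take 0.875 servings of eggs: +0.7 mg iron for $0.48 (total $1.23, still need 0.0 mg).
Greedy by cheapest-per-mg is optimal for a single linear constraint, so the minimum cost is $1.23.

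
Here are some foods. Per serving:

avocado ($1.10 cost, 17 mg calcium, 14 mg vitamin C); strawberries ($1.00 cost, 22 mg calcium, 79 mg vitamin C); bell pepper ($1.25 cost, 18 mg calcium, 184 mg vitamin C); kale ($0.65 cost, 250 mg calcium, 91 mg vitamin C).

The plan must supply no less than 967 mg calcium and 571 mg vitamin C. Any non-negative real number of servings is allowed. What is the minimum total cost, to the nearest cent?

$4.00

avocado only: max(967/17, 571/14) = 56.88 servings → $62.57.
strawberries only: max(967/22, 571/79) = 43.95 servings → $43.95.
bell pepper only: max(967/18, 571/184) = 53.72 servings → $67.15.
kale only: max(967/250, 571/91) = 6.275 servings → $4.08.
avocado + strawberries: the both-tight solution has a negative serving — not a feasible corner.
avocado + bell pepper: the both-tight solution has a negative serving — not a feasible corner.
avocado + kale with both tight: 28.04 servings and 1.962 servings → $32.11.
strawberries + bell pepper: the both-tight solution has a negative serving — not a feasible corner.
strawberries + kale with both tight: 3.085 servings and 3.597 servings → $5.42.
bell pepper + kale with both tight: 1.234 servings and 3.779 servings → $4.00.
Cheapest feasible corner: $4.00.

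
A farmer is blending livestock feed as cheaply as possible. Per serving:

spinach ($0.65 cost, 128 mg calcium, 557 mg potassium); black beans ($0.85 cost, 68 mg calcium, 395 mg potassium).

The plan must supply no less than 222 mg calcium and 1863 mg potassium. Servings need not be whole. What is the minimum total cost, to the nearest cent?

Minimising a linear cost over {calcium ≥ 222, potassium ≥ 1863, servings ≥ 0} — the optimum is at a vertex, using one or two foods.
spinach only: max(222/128, 1863/557) = 3.345 servings → $2.17.
black beans only: max(222/68, 1863/395) = 4.716 servings → $4.01.
spinach + black beans: intersection lies outside the first quadrant.
Cheapest feasible corner: $2.17.

$2.17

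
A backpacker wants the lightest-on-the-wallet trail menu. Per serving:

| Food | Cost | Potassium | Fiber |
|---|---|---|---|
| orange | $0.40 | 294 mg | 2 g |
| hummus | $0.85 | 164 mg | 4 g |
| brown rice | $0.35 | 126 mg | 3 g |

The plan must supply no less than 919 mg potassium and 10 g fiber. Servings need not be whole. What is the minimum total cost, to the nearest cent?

$1.56

With two linear requirements the optimum uses one or two foods; enumerate the corners.
orange only: max(919/294, 10/2) = 5 servings → $2.00.
hummus only: max(919/164, 10/4) = 5.604 servings → $4.76.
brown rice only: max(919/126, 10/3) = 7.294 servings → $2.55.
orange + hummus with both tight: 2.401 servings and 1.3 servings → $2.06.
orange + brown rice with both tight: 2.376 servings and 1.749 servings → $1.56.
hummus + brown rice: the both-tight solution has a negative serving — not a feasible corner.
The minimum over all feasible corners is $1.56.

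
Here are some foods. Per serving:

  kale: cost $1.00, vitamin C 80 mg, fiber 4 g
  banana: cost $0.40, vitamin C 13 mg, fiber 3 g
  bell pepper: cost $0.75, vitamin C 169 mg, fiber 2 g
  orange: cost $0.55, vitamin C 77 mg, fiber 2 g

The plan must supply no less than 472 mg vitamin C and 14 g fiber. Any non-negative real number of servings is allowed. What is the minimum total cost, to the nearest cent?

$3.11

kale only: max(472/80, 14/4) = 5.9 servings → $5.90.
banana only: max(472/13, 14/3) = 36.31 servings → $14.52.
bell pepper only: max(472/169, 14/2) = 7 servings → $5.25.
orange only: max(472/77, 14/2) = 7 servings → $3.85.
kale + banana with both targets exact would need a negative amount; discard.
kale + bell pepper with both tight: 2.756 servings and 1.488 servings → $3.87.
kale + orange with both tight: 0.9054 servings and 5.189 servings → $3.76.
banana + bell pepper with both tight: 2.956 servings and 2.565 servings → $3.11.
banana + orange with both tight: 0.6537 servings and 6.02 servings → $3.57.
bell pepper + orange with both targets exact would need a negative amount; discard.
So the least-cost plan costs $3.11.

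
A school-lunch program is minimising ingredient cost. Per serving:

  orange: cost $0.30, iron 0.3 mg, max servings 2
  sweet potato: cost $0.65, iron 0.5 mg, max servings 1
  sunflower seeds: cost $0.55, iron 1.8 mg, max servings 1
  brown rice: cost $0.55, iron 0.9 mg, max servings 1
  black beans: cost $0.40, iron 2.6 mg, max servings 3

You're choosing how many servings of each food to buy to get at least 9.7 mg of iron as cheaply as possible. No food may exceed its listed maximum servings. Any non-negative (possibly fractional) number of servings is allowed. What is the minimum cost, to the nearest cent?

Cost per mg of iron: black beans $0.1538, sunflower seeds $0.3056, brown rice $0.6111, orange $1.0000, sweet potato $1.3000.
Take 3 servings of black beans: +7.8 mg iron for $1.20 (total $1.20, still need 1.9 mg).
Take 1 serving of sunflower seeds: +1.8 mg iron for $0.55 (total $1.75, still need 0.1 mg).
Take 0.1111 servings of brown rice: +0.1 mg iron for $0.06 (total $1.81, still need 0.0 mg).
Greedy by cheapest-per-mg is optimal for a single linear constraint, so the minimum cost is $1.81.

$1.81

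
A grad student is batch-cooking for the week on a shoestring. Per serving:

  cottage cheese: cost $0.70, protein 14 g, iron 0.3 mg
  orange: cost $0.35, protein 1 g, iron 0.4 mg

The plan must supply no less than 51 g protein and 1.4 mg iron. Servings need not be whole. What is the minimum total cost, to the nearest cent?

$2.79

Check every corner: each single food scaled to meet both minima, and each pair solved so both constraints bind.
cottage cheese only: max(51/14, 1.4/0.3) = 4.667 servings → $3.27.
orange only: max(51/1, 1.4/0.4) = 51 servings → $17.85.
cottage cheese + orange with both tight: 3.585 servings and 0.8113 servings → $2.79.
Cheapest feasible corner: $2.79.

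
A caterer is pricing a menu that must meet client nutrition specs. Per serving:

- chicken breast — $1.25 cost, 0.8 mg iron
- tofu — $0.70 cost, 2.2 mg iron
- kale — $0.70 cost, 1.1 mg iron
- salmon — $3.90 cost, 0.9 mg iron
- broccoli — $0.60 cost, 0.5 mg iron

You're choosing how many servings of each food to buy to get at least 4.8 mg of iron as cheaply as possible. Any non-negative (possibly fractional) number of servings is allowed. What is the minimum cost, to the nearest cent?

Cost per mg of iron: tofu $0.3182, kale $0.6364, broccoli $1.2000, chicken breast $1.5625, salmon $4.3333.
With no serving limits, use only tofu: 4.8 mg / 2.2 mg = 2.182 servings × $0.70 = $1.53.

$1.53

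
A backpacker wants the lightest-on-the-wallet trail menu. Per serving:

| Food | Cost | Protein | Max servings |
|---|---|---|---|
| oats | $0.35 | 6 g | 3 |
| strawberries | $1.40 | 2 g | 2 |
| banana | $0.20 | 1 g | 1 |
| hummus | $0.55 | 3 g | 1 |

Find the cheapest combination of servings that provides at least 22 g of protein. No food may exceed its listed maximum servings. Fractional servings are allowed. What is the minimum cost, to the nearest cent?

Cost per g of protein: oats $0.0583, hummus $0.1833, banana $0.2000, strawberries $0.7000.
Take 3 servings of oats: +18.0 g protein for $1.05 (total $1.05, still need 4.0 g).
Take 1 serving of hummus: +3.0 g protein for $0.55 (total $1.60, still need 1.0 g).
Take 1 serving of banana: +1.0 g protein for $0.20 (total $1.80, still need 0.0 g).
Greedy by cheapest-per-g is optimal for a single linear constraint, so the minimum cost is $1.80.

$1.80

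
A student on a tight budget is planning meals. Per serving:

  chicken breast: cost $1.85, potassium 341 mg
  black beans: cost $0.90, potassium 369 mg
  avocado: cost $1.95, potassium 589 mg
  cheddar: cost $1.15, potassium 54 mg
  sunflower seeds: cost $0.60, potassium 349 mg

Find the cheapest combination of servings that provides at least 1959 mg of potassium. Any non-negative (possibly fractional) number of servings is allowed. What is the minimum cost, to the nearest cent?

$3.37

Cost per mg of potassium: sunflower seeds $0.0017, black beans $0.0024, avocado $0.0033, chicken breast $0.0054, cheddar $0.0213.
With no serving limits, use only sunflower seeds: 1959 mg / 349 mg = 5.613 servings × $0.60 = $3.37.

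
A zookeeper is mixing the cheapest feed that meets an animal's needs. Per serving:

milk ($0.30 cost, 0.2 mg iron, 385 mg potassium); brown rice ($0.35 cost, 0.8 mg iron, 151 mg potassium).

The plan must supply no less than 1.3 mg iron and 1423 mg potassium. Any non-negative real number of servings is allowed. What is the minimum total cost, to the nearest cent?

$1.29

The cheapest plan sits at a corner of the feasible region — with two constraints it uses at most two foods.
milk only: max(1.3/0.2, 1423/385) = 6.5 servings → $1.95.
brown rice only: max(1.3/0.8, 1423/151) = 9.424 servings → $3.30.
milk + brown rice with both tight: 3.391 servings and 0.7772 servings → $1.29.
The minimum over all feasible corners is $1.29.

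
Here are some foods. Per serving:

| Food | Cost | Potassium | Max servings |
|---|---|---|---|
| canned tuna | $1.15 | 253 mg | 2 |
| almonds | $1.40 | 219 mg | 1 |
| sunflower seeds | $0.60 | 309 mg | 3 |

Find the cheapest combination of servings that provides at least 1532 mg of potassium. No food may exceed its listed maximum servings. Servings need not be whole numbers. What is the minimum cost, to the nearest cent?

$4.73

Cost per mg of potassium: sunflower seeds $0.0019, canned tuna $0.0045, almonds $0.0064.
Take 3 servings of sunflower seeds: +927.0 mg potassium for $1.80 (total $1.80, still need 605.0 mg).
Take 2 servings of canned tuna: +506.0 mg potassium for $2.30 (total $4.10, still need 99.0 mg).
Take 0.4521 servings of almonds: +99.0 mg potassium for $0.63 (total $4.73, still need 0.0 mg).
Filling from the cheapest source first is optimal under one linear minimum: $4.73.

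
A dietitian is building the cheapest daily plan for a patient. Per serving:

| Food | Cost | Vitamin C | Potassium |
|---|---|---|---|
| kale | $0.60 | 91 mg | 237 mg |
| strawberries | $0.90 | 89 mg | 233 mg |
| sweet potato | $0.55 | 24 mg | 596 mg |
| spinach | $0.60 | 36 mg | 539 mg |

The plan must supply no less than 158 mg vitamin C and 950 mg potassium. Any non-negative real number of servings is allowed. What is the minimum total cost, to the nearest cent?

$1.44

For a min-cost LP with two ≥-constraints, a basic feasible solution has at most two positive variables.
kale only: max(158/91, 950/237) = 4.008 servings → $2.41.
strawberries only: max(158/89, 950/233) = 4.077 servings → $3.67.
sweet potato only: max(158/24, 950/596) = 6.583 servings → $3.62.
spinach only: max(158/36, 950/539) = 4.389 servings → $2.63.
kale + strawberries: intersection lies outside the first quadrant.
kale + sweet potato with both tight: 1.47 servings and 1.009 servings → $1.44.
kale + spinach with both tight: 1.258 servings and 1.209 servings → $1.48.
strawberries + sweet potato with both tight: 1.504 servings and 1.006 servings → $1.91.
strawberries + spinach with both tight: 1.287 servings and 1.206 servings → $1.88.
sweet potato + spinach: intersection lies outside the first quadrant.
The minimum over all feasible corners is $1.44.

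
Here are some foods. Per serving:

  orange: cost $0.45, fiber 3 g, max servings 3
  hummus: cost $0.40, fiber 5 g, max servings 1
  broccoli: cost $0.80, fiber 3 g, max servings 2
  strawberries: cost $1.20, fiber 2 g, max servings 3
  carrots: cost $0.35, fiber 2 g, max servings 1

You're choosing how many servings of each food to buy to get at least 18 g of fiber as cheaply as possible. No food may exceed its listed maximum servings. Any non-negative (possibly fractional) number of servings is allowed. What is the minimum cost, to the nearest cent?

Cost per g of fiber: hummus $0.0800, orange $0.1500, carrots $0.1750, broccoli $0.2667, strawberries $0.6000.
Take 1 serving of hummus: +5.0 g fiber for $0.40 (total $0.40, still need 13.0 g).
Take 3 servings of orange: +9.0 g fiber for $1.35 (total $1.75, still need 4.0 g).
Take 1 serving of carrots: +2.0 g fiber for $0.35 (total $2.10, still need 2.0 g).
Take 0.6667 servings of broccoli: +2.0 g fiber for $0.53 (total $2.63, still need 0.0 g).
Greedy by cheapest-per-g is optimal for a single linear constraint, so the minimum cost is $2.63.

$2.63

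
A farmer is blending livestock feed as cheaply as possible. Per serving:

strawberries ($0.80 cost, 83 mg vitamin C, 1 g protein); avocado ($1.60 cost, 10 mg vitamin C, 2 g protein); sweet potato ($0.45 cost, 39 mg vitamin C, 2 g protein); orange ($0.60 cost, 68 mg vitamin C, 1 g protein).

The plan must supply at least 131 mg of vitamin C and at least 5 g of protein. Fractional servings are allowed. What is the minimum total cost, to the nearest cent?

The cheapest plan sits at a corner of the feasible region — with two constraints it uses at most two foods.
strawberries only: max(131/83, 5/1) = 5 servings → $4.00.
avocado only: max(131/10, 5/2) = 13.1 servings → $20.96.
sweet potato only: max(131/39, 5/2) = 3.359 servings → $1.51.
orange only: max(131/68, 5/1) = 5 servings → $3.00.
strawberries + avocado with both tight: 1.359 servings and 1.821 servings → $4.00.
strawberries + sweet potato with both tight: 0.5276 servings and 2.236 servings → $1.43.
strawberries + orange: the both-tight solution has a negative serving — not a feasible corner.
avocado + sweet potato with both targets exact would need a negative amount; discard.
avocado + orange with both tight: 1.659 servings and 1.683 servings → $3.66.
sweet potato + orange with both tight: 2.155 servings and 0.6907 servings → $1.38.
Cheapest feasible corner: $1.38.

$1.38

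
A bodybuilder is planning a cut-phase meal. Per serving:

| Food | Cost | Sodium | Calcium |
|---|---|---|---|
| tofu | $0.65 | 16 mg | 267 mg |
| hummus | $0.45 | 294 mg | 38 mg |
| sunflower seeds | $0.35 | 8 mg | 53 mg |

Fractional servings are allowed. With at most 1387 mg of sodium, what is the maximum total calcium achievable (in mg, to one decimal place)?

Calcium per mg sodium: tofu 16.69, sunflower seeds 6.625, hummus 0.1293.
With no serving limits, spend the whole sodium allowance on tofu: 1387 mg / 16 mg × 267 mg = 23145.6 mg.

23145.6 mg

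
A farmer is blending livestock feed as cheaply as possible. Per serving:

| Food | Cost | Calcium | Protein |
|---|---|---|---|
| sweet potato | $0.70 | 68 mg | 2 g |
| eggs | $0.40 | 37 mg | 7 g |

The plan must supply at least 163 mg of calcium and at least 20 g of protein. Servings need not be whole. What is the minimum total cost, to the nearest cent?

$1.73

Two binding constraints pin down two serving amounts, so the optimal mix uses at most two foods. The candidates are each food alone (scaled to the tighter of calcium/protein) and each pair with both constraints tight.
sweet potato only: max(163/68, 20/2) = 10 servings → $7.00.
eggs only: max(163/37, 20/7) = 4.405 servings → $1.76.
sweet potato + eggs with both tight: 0.9975 servings and 2.572 servings → $1.73.
So the least-cost plan costs $1.73.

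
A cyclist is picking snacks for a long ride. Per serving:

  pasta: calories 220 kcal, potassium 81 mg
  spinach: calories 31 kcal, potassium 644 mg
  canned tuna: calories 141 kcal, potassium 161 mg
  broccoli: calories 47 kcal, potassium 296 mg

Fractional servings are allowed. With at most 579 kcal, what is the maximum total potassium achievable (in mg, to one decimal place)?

12028.3 mg

Potassium per kcal: spinach 20.77, broccoli 6.298, canned tuna 1.142, pasta 0.3682.
With no serving limits, spend the whole calories allowance on spinach: 579 kcal / 31 kcal × 644 mg = 12028.3 mg.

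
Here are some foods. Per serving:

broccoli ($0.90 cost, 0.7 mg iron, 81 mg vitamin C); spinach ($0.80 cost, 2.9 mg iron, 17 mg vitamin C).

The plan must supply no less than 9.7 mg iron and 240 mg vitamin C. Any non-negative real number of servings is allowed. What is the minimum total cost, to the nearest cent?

$4.36

An LP optimum is at a vertex; with two nutrient constraints at most two foods are used. Check each candidate.
broccoli only: max(9.7/0.7, 240/81) = 13.86 servings → $12.47.
spinach only: max(9.7/2.9, 240/17) = 14.12 servings → $11.29.
broccoli + spinach with both tight: 2.382 servings and 2.77 servings → $4.36.
So the least-cost plan costs $4.36.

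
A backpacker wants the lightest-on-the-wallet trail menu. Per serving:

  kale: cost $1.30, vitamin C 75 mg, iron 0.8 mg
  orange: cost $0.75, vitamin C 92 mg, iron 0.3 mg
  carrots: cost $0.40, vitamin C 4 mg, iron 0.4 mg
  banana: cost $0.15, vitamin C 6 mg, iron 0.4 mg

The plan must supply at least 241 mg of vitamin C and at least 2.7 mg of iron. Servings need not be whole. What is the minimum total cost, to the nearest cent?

$2.47

Two binding constraints pin down two serving amounts, so the optimal mix uses at most two foods. The candidates are each food alone (scaled to the tighter of vitamin C/iron) and each pair with both constraints tight.
kale only: max(241/75, 2.7/0.8) = 3.375 servings → $4.39.
orange only: max(241/92, 2.7/0.3) = 9 servings → $6.75.
carrots only: max(241/4, 2.7/0.4) = 60.25 servings → $24.10.
banana only: max(241/6, 2.7/0.4) = 40.17 servings → $6.03.
kale + orange: intersection lies outside the first quadrant.
kale + carrots with both tight: 3.194 servings and 0.3619 servings → $4.30.
kale + banana with both tight: 3.183 servings and 0.3849 servings → $4.20.
orange + carrots with both tight: 2.404 servings and 4.947 servings → $3.78.
orange + banana with both tight: 2.291 servings and 5.031 servings → $2.47.
carrots + banana: the both-tight solution has a negative serving — not a feasible corner.
So the least-cost plan costs $2.47.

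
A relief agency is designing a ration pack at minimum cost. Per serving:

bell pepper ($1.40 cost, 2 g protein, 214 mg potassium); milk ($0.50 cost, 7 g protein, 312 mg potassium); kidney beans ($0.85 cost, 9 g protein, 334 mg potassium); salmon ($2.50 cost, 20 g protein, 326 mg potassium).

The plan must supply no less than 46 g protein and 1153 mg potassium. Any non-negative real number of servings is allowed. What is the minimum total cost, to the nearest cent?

Minimising a linear cost over {protein ≥ 46, potassium ≥ 1153, servings ≥ 0} — the optimum is at a vertex, using one or two foods.
bell pepper only: max(46/2, 1153/214) = 23 servings → $32.20.
milk only: max(46/7, 1153/312) = 6.571 servings → $3.29.
kidney beans only: max(46/9, 1153/334) = 5.111 servings → $4.34.
salmon only: max(46/20, 1153/326) = 3.537 servings → $8.84.
bell pepper + milk with both targets exact would need a negative amount; discard.
bell pepper + kidney beans: the both-tight solution has a negative serving — not a feasible corner.
bell pepper + salmon with both tight: 2.223 servings and 2.078 servings → $8.31.
milk + kidney beans: the both-tight solution has a negative serving — not a feasible corner.
milk + salmon with both tight: 2.037 servings and 1.587 servings → $4.99.
kidney beans + salmon with both tight: 2.153 servings and 1.331 servings → $5.16.
So the least-cost plan costs $3.29.

$3.29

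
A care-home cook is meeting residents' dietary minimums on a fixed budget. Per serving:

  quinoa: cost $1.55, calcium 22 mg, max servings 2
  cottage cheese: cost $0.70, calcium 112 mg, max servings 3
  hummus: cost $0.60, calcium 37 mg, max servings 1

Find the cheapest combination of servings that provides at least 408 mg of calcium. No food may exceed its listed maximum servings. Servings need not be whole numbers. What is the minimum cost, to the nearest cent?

$5.17

Cost per mg of calcium: cottage cheese $0.0063, hummus $0.0162, quinoa $0.0705.
Take 3 servings of cottage cheese: +336.0 mg calcium for $2.10 (total $2.10, still need 72.0 mg).
Take 1 serving of hummus: +37.0 mg calcium for $0.60 (total $2.70, still need 35.0 mg).
Take 1.591 servings of quinoa: +35.0 mg calcium for $2.47 (total $5.17, still need 0.0 mg).
Greedy by cheapest-per-mg is optimal for a single linear constraint, so the minimum cost is $5.17.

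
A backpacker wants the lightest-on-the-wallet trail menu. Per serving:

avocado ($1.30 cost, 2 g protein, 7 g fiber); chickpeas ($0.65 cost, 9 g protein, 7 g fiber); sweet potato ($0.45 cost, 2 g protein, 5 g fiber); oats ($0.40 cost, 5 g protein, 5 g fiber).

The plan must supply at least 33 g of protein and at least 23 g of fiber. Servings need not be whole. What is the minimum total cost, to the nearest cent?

$2.38

The cheapest plan sits at a corner of the feasible region — with two constraints it uses at most two foods.
avocado only: max(33/2, 23/7) = 16.5 servings → $21.45.
chickpeas only: max(33/9, 23/7) = 3.667 servings → $2.38.
sweet potato only: max(33/2, 23/5) = 16.5 servings → $7.42.
oats only: max(33/5, 23/5) = 6.6 servings → $2.64.
avocado + chickpeas with both targets exact would need a negative amount; discard.
avocado + sweet potato: intersection lies outside the first quadrant.
avocado + oats: the both-tight solution has a negative serving — not a feasible corner.
chickpeas + sweet potato: the both-tight solution has a negative serving — not a feasible corner.
chickpeas + oats with both targets exact would need a negative amount; discard.
sweet potato + oats: the both-tight solution has a negative serving — not a feasible corner.
Cheapest feasible corner: $2.38.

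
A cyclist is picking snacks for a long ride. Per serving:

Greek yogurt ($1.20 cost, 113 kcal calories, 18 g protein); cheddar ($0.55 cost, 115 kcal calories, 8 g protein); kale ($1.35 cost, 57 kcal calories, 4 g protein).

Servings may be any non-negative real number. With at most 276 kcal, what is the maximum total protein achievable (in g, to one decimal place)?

44.0 g

Protein per kcal: Greek yogurt 0.1593, kale 0.07018, cheddar 0.06957.
With no serving limits, spend the whole calories allowance on Greek yogurt: 276 kcal / 113 kcal × 18 g = 44.0 g.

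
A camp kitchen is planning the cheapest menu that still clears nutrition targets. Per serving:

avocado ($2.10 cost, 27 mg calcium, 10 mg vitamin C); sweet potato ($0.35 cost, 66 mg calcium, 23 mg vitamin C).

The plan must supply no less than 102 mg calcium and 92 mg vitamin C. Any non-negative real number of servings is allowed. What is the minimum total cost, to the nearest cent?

$1.40

Two binding constraints pin down two serving amounts, so the optimal mix uses at most two foods. The candidates are each food alone (scaled to the tighter of calcium/vitamin C) and each pair with both constraints tight.
avocado only: max(102/27, 92/10) = 9.2 servings → $19.32.
sweet potato only: max(102/66, 92/23) = 4 servings → $1.40.
avocado + sweet potato with both targets exact would need a negative amount; discard.
So the least-cost plan costs $1.40.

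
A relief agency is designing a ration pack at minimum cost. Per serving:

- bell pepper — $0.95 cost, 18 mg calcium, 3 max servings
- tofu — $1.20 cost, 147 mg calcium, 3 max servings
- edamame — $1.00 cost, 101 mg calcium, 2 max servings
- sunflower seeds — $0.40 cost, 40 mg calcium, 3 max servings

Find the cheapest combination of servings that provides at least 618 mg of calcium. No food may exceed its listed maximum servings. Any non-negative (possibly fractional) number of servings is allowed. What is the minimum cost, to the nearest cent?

Cost per mg of calcium: tofu $0.0082, edamame $0.0099, sunflower seeds $0.0100, bell pepper $0.0528.
Take 3 servings of tofu: +441.0 mg calcium for $3.60 (total $3.60, still need 177.0 mg).
Take 1.752 servings of edamame: +177.0 mg calcium for $1.75 (total $5.35, still need 0.0 mg).
Filling from the cheapest source first is optimal under one linear minimum: $5.35.

$5.35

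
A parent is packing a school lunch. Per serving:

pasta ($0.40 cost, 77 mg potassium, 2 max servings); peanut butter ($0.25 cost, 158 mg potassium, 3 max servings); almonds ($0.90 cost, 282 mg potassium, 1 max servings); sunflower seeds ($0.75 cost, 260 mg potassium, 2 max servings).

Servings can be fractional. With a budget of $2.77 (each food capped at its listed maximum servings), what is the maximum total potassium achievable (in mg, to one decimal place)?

1156.9 mg

Potassium per dollar: peanut butter 632, sunflower seeds 346.7, almonds 313.3, pasta 192.5.
Take 3 servings of peanut butter: spends $0.75, +474.0 mg potassium (running total 474.0 mg).
Take 2 servings of sunflower seeds: spends $1.50, +520.0 mg potassium (running total 994.0 mg).
Take 0.5778 servings of almonds: spends $0.52, +162.9 mg potassium (running total 1156.9 mg).
Greedy by best ratio exhausts the cost allowance optimally: 1156.9 mg.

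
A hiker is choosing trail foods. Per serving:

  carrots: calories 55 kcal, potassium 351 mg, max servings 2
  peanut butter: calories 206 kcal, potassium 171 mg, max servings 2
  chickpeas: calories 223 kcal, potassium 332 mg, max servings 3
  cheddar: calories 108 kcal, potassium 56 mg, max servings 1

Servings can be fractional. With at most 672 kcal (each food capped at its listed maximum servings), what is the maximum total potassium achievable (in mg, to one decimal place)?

Potassium per kcal: carrots 6.382, chickpeas 1.489, peanut butter 0.8301, cheddar 0.5185.
Take 2 servings of carrots: uses 110 kcal, +702.0 mg potassium (running total 702.0 mg).
Take 2.52 servings of chickpeas: uses 562 kcal, +836.7 mg potassium (running total 1538.7 mg).
Filling greedily by potassium-per-kcal is optimal for one linear limit, giving 1538.7 mg.

1538.7 mg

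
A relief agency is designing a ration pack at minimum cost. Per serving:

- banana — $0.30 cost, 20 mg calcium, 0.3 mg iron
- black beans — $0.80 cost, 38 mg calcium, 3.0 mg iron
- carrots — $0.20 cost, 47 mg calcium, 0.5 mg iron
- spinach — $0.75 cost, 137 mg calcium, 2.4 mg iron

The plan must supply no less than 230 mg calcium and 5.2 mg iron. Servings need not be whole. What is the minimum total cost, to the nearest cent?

banana only: max(230/20, 5.2/0.3) = 17.33 servings → $5.20.
black beans only: max(230/38, 5.2/3.0) = 6.053 servings → $4.84.
carrots only: max(230/47, 5.2/0.5) = 10.4 servings → $2.08.
spinach only: max(230/137, 5.2/2.4) = 2.167 servings → $1.62.
banana + black beans with both tight: 10.13 servings and 0.7202 servings → $3.62.
banana + carrots: the both-tight solution has a negative serving — not a feasible corner.
banana + spinach: intersection lies outside the first quadrant.
black beans + carrots with both tight: 1.061 servings and 4.036 servings → $1.66.
black beans + spinach with both tight: 0.5016 servings and 1.54 servings → $1.56.
carrots + spinach: intersection lies outside the first quadrant.
The minimum over all feasible corners is $1.56.

$1.56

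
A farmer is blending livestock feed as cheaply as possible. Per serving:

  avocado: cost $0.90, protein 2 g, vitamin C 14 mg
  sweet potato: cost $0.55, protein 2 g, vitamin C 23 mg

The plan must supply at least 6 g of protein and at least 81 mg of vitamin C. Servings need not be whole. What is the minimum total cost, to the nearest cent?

With two linear requirements the optimum uses one or two foods; enumerate the corners.
avocado only: max(6/2, 81/14) = 5.786 servings → $5.21.
sweet potato only: max(6/2, 81/23) = 3.522 servings → $1.94.
avocado + sweet potato with both targets exact would need a negative amount; discard.
The minimum over all feasible corners is $1.94.

$1.94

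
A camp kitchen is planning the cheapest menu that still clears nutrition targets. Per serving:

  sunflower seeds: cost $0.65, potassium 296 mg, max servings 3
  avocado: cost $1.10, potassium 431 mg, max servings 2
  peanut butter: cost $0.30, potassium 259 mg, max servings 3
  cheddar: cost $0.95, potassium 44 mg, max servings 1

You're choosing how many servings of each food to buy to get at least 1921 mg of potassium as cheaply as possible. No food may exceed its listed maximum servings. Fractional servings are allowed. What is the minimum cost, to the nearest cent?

$3.50

Cost per mg of potassium: peanut butter $0.0012, sunflower seeds $0.0022, avocado $0.0026, cheddar $0.0216.
Take 3 servings of peanut butter: +777.0 mg potassium for $0.90 (total $0.90, still need 1144.0 mg).
Take 3 servings of sunflower seeds: +888.0 mg potassium for $1.95 (total $2.85, still need 256.0 mg).
Take 0.594 servings of avocado: +256.0 mg potassium for $0.65 (total $3.50, still need 0.0 mg).
Greedy by cheapest-per-mg is optimal for a single linear constraint, so the minimum cost is $3.50.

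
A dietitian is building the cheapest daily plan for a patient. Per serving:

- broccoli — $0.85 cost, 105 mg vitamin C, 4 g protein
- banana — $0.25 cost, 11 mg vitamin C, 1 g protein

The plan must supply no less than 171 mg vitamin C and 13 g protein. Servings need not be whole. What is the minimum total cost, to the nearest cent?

At the optimum either one food covers both requirements or two foods hit both targets exactly; no other combination can be cheaper.
broccoli only: max(171/105, 13/4) = 3.25 servings → $2.76.
banana only: max(171/11, 13/1) = 15.55 servings → $3.89.
broccoli + banana with both tight: 0.459 servings and 11.16 servings → $3.18.
So the least-cost plan costs $2.76.

$2.76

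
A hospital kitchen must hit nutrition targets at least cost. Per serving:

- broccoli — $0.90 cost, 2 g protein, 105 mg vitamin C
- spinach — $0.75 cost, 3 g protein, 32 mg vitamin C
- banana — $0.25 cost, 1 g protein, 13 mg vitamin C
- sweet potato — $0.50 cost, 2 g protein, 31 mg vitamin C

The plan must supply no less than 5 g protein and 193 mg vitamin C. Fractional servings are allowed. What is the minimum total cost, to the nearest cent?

An LP optimum is at a vertex; with two nutrient constraints at most two foods are used. Check each candidate.
broccoli only: max(5/2, 193/105) = 2.5 servings → $2.25.
spinach only: max(5/3, 193/32) = 6.031 servings → $4.52.
banana only: max(5/1, 193/13) = 14.85 servings → $3.71.
sweet potato only: max(5/2, 193/31) = 6.226 servings → $3.11.
broccoli + spinach with both tight: 1.669 servings and 0.5538 servings → $1.92.
broccoli + banana with both tight: 1.62 servings and 1.759 servings → $1.90.
broccoli + sweet potato with both tight: 1.561 servings and 0.9392 servings → $1.87.
spinach + banana: the both-tight solution has a negative serving — not a feasible corner.
spinach + sweet potato: the both-tight solution has a negative serving — not a feasible corner.
banana + sweet potato: intersection lies outside the first quadrant.
The minimum over all feasible corners is $1.87.

$1.87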